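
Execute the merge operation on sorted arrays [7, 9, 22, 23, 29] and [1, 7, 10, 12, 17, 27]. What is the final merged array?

Merging process:

Compare 7 vs 1: take 1 from right. Merged: [1]
Compare 7 vs 7: take 7 from left. Merged: [1, 7]
Compare 9 vs 7: take 7 from right. Merged: [1, 7, 7]
Compare 9 vs 10: take 9 from left. Merged: [1, 7, 7, 9]
Compare 22 vs 10: take 10 from right. Merged: [1, 7, 7, 9, 10]
Compare 22 vs 12: take 12 from right. Merged: [1, 7, 7, 9, 10, 12]
Compare 22 vs 17: take 17 from right. Merged: [1, 7, 7, 9, 10, 12, 17]
Compare 22 vs 27: take 22 from left. Merged: [1, 7, 7, 9, 10, 12, 17, 22]
Compare 23 vs 27: take 23 from left. Merged: [1, 7, 7, 9, 10, 12, 17, 22, 23]
Compare 29 vs 27: take 27 from right. Merged: [1, 7, 7, 9, 10, 12, 17, 22, 23, 27]
Append remaining from left: [29]. Merged: [1, 7, 7, 9, 10, 12, 17, 22, 23, 27, 29]

Final merged array: [1, 7, 7, 9, 10, 12, 17, 22, 23, 27, 29]
Total comparisons: 10

The merged array is [1, 7, 7, 9, 10, 12, 17, 22, 23, 27, 29], requiring 10 comparisons. The merge step runs in O(n) time where n is the total number of elements.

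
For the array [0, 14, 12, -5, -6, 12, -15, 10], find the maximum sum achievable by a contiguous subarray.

Using Kadane's algorithm on [0, 14, 12, -5, -6, 12, -15, 10]:

Scanning through the array:
Position 1 (value 14): max_ending_here = 14, max_so_far = 14
Position 2 (value 12): max_ending_here = 26, max_so_far = 26
Position 3 (value -5): max_ending_here = 21, max_so_far = 26
Position 4 (value -6): max_ending_here = 15, max_so_far = 26
Position 5 (value 12): max_ending_here = 27, max_so_far = 27
Position 6 (value -15): max_ending_here = 12, max_so_far = 27
Position 7 (value 10): max_ending_here = 22, max_so_far = 27

Maximum subarray: [0, 14, 12, -5, -6, 12]
Maximum sum: 27

The maximum subarray is [0, 14, 12, -5, -6, 12] with sum 27. This subarray runs from index 0 to index 5.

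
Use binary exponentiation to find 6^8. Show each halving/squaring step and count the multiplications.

Computing 6^8 by squaring (build up from 6^1; each line after the first costs one multiplication):

6^1 = 6
6^2 = (6^1)^2 = 6^2 = 36
6^4 = (6^2)^2 = 36^2 = 1296
6^8 = (6^4)^2 = 1296^2 = 1679616

Result: 1679616
Multiplications needed: 3 (3 lines after 6^1)

6^8 = 1679616. Using exponentiation by squaring, this requires 3 multiplications. The key idea: if the exponent is even, square the half-power; if odd, multiply by the base once.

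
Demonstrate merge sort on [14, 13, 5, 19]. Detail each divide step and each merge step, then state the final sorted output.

Merge sort trace:

Split: [14, 13, 5, 19] -> [14, 13] and [5, 19]
  Split: [14, 13] -> [14] and [13]
  Merge: [14] + [13] -> [13, 14]
  Split: [5, 19] -> [5] and [19]
  Merge: [5] + [19] -> [5, 19]
Merge: [13, 14] + [5, 19] -> [5, 13, 14, 19]

Final sorted array: [5, 13, 14, 19]

The merge sort proceeds by recursively splitting the array and merging sorted halves.
After all merges, the sorted array is [5, 13, 14, 19].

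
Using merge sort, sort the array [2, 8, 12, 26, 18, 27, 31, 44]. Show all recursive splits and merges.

Merge sort trace:

Split: [2, 8, 12, 26, 18, 27, 31, 44] -> [2, 8, 12, 26] and [18, 27, 31, 44]
  Split: [2, 8, 12, 26] -> [2, 8] and [12, 26]
    Split: [2, 8] -> [2] and [8]
    Merge: [2] + [8] -> [2, 8]
    Split: [12, 26] -> [12] and [26]
    Merge: [12] + [26] -> [12, 26]
  Merge: [2, 8] + [12, 26] -> [2, 8, 12, 26]
  Split: [18, 27, 31, 44] -> [18, 27] and [31, 44]
    Split: [18, 27] -> [18] and [27]
    Merge: [18] + [27] -> [18, 27]
    Split: [31, 44] -> [31] and [44]
    Merge: [31] + [44] -> [31, 44]
  Merge: [18, 27] + [31, 44] -> [18, 27, 31, 44]
Merge: [2, 8, 12, 26] + [18, 27, 31, 44] -> [2, 8, 12, 18, 26, 27, 31, 44]

Final sorted array: [2, 8, 12, 18, 26, 27, 31, 44]

The merge sort proceeds by recursively splitting the array and merging sorted halves.
After all merges, the sorted array is [2, 8, 12, 18, 26, 27, 31, 44].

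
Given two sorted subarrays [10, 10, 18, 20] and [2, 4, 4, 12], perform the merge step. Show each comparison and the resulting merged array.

Merging process:

Compare 10 vs 2: take 2 from right. Merged: [2]
Compare 10 vs 4: take 4 from right. Merged: [2, 4]
Compare 10 vs 4: take 4 from right. Merged: [2, 4, 4]
Compare 10 vs 12: take 10 from left. Merged: [2, 4, 4, 10]
Compare 10 vs 12: take 10 from left. Merged: [2, 4, 4, 10, 10]
Compare 18 vs 12: take 12 from right. Merged: [2, 4, 4, 10, 10, 12]
Append remaining from left: [18, 20]. Merged: [2, 4, 4, 10, 10, 12, 18, 20]

Final merged array: [2, 4, 4, 10, 10, 12, 18, 20]
Total comparisons: 6

The merged array is [2, 4, 4, 10, 10, 12, 18, 20], requiring 6 comparisons. The merge step runs in O(n) time where n is the total number of elements.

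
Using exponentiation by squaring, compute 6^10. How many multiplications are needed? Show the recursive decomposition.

Computing 6^10 by squaring (build up from 6^1; each line after the first costs one multiplication):

6^1 = 6
6^2 = (6^1)^2 = 6^2 = 36
6^4 = (6^2)^2 = 36^2 = 1296
6^5 = 6 * 6^4 = 6 * 1296 = 7776
6^10 = (6^5)^2 = 7776^2 = 60466176

Result: 60466176
Multiplications needed: 4 (4 lines after 6^1)

6^10 = 60466176. Using exponentiation by squaring, this requires 4 multiplications. The key idea: if the exponent is even, square the half-power; if odd, multiply by the base once.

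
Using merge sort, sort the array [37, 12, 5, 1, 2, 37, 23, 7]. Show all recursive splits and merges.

Merge sort trace:

Split: [37, 12, 5, 1, 2, 37, 23, 7] -> [37, 12, 5, 1] and [2, 37, 23, 7]
  Split: [37, 12, 5, 1] -> [37, 12] and [5, 1]
    Split: [37, 12] -> [37] and [12]
    Merge: [37] + [12] -> [12, 37]
    Split: [5, 1] -> [5] and [1]
    Merge: [5] + [1] -> [1, 5]
  Merge: [12, 37] + [1, 5] -> [1, 5, 12, 37]
  Split: [2, 37, 23, 7] -> [2, 37] and [23, 7]
    Split: [2, 37] -> [2] and [37]
    Merge: [2] + [37] -> [2, 37]
    Split: [23, 7] -> [23] and [7]
    Merge: [23] + [7] -> [7, 23]
  Merge: [2, 37] + [7, 23] -> [2, 7, 23, 37]
Merge: [1, 5, 12, 37] + [2, 7, 23, 37] -> [1, 2, 5, 7, 12, 23, 37, 37]

Final sorted array: [1, 2, 5, 7, 12, 23, 37, 37]

The merge sort proceeds by recursively splitting the array and merging sorted halves.
After all merges, the sorted array is [1, 2, 5, 7, 12, 23, 37, 37].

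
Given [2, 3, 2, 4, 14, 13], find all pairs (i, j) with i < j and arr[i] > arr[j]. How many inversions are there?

Finding inversions in [2, 3, 2, 4, 14, 13]:

(1, 2): arr[1]=3 > arr[2]=2
(4, 5): arr[4]=14 > arr[5]=13

Total inversions: 2

The array has 2 inversion(s): (1,2), (4,5). Each pair (i,j) satisfies i < j and arr[i] > arr[j].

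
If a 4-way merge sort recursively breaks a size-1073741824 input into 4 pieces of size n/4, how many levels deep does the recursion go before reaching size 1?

For divide and conquer with division factor 4:

Problem sizes at each level:
Level 0: 1073741824
Level 1: 268435456
Level 2: 67108864
Level 3: 16777216
Level 4: 4194304
Level 5: 1048576
Level 6: 262144
Level 7: 65536
Level 8: 16384
Level 9: 4096
Level 10: 1024
Level 11: 256
Level 12: 64
Level 13: 16
Level 14: 4
Level 15: 1

The root is level 0 and the size-1 base case is level 15 (the tree spans levels 0 through 15, i.e. 16 levels counting the root), so the depth is the number of divisions: log_4(1073741824) = 15

The recursion tree depth is log_4(1073741824) = 15. At each level, the problem size is divided by 4, so it takes 15 divisions to reduce to a base case of size 1. The algorithm makes 4 recursive calls at each level.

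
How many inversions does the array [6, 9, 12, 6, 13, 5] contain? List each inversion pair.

Finding inversions in [6, 9, 12, 6, 13, 5]:

(0, 5): arr[0]=6 > arr[5]=5
(1, 3): arr[1]=9 > arr[3]=6
(1, 5): arr[1]=9 > arr[5]=5
(2, 3): arr[2]=12 > arr[3]=6
(2, 5): arr[2]=12 > arr[5]=5
(3, 5): arr[3]=6 > arr[5]=5
(4, 5): arr[4]=13 > arr[5]=5

Total inversions: 7

The array has 7 inversion(s): (0,5), (1,3), (1,5), (2,3), (2,5), (3,5), (4,5). Each pair (i,j) satisfies i < j and arr[i] > arr[j].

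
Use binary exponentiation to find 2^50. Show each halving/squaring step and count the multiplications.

Computing 2^50 by squaring (build up from 2^1; each line after the first costs one multiplication):

2^1 = 2
2^2 = (2^1)^2 = 2^2 = 4
2^3 = 2 * 2^2 = 2 * 4 = 8
2^6 = (2^3)^2 = 8^2 = 64
2^12 = (2^6)^2 = 64^2 = 4096
2^24 = (2^12)^2 = 4096^2 = 16777216
2^25 = 2 * 2^24 = 2 * 16777216 = 33554432
2^50 = (2^25)^2 = 33554432^2 = 1125899906842624

Result: 1125899906842624
Multiplications needed: 7 (7 lines after 2^1)

2^50 = 1125899906842624. Using exponentiation by squaring, this requires 7 multiplications. The key idea: if the exponent is even, square the half-power; if odd, multiply by the base once.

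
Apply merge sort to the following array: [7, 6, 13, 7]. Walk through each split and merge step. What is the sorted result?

Merge sort trace:

Split: [7, 6, 13, 7] -> [7, 6] and [13, 7]
  Split: [7, 6] -> [7] and [6]
  Merge: [7] + [6] -> [6, 7]
  Split: [13, 7] -> [13] and [7]
  Merge: [13] + [7] -> [7, 13]
Merge: [6, 7] + [7, 13] -> [6, 7, 7, 13]

Final sorted array: [6, 7, 7, 13]

The merge sort proceeds by recursively splitting the array and merging sorted halves.
After all merges, the sorted array is [6, 7, 7, 13].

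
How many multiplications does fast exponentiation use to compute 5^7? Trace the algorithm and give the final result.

Computing 5^7 by squaring (build up from 5^1; each line after the first costs one multiplication):

5^1 = 5
5^2 = (5^1)^2 = 5^2 = 25
5^3 = 5 * 5^2 = 5 * 25 = 125
5^6 = (5^3)^2 = 125^2 = 15625
5^7 = 5 * 5^6 = 5 * 15625 = 78125

Result: 78125
Multiplications needed: 4 (4 lines after 5^1)

5^7 = 78125. Using exponentiation by squaring, this requires 4 multiplications. The key idea: if the exponent is even, square the half-power; if odd, multiply by the base once.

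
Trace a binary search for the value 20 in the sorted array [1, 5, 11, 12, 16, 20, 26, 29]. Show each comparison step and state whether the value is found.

Binary search for 20 in [1, 5, 11, 12, 16, 20, 26, 29]:

lo=0, hi=7, mid=3, arr[mid]=12 -> 12 < 20, search right half
lo=4, hi=7, mid=5, arr[mid]=20 -> Found target at index 5!

Binary search finds 20 at index 5 after 2 comparisons. The search repeatedly halves the search space by comparing with the middle element.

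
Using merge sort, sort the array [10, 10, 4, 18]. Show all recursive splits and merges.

Merge sort trace:

Split: [10, 10, 4, 18] -> [10, 10] and [4, 18]
  Split: [10, 10] -> [10] and [10]
  Merge: [10] + [10] -> [10, 10]
  Split: [4, 18] -> [4] and [18]
  Merge: [4] + [18] -> [4, 18]
Merge: [10, 10] + [4, 18] -> [4, 10, 10, 18]

Final sorted array: [4, 10, 10, 18]

The merge sort proceeds by recursively splitting the array and merging sorted halves.
After all merges, the sorted array is [4, 10, 10, 18].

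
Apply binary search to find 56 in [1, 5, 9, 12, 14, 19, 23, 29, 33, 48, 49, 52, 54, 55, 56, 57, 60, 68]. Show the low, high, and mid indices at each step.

Binary search for 56 in [1, 5, 9, 12, 14, 19, 23, 29, 33, 48, 49, 52, 54, 55, 56, 57, 60, 68]:

lo=0, hi=17, mid=8, arr[mid]=33 -> 33 < 56, search right half
lo=9, hi=17, mid=13, arr[mid]=55 -> 55 < 56, search right half
lo=14, hi=17, mid=15, arr[mid]=57 -> 57 > 56, search left half
lo=14, hi=14, mid=14, arr[mid]=56 -> Found target at index 14!

Binary search finds 56 at index 14 after 4 comparisons. The search repeatedly halves the search space by comparing with the middle element.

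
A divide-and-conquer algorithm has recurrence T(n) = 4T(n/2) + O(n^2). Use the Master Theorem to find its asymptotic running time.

Master Theorem for T(n) = 4T(n/2) + O(n^2):

a = 4, b = 2, c = 2
log_b(a) = log_2(4) = 2.0000

Case 2: c = 2 = log_2(4) = 2.0000
T(n) = O(n^2 log n) = O(n^2 log n)

For T(n) = 4T(n/2) + O(n^2): log_2(4) = 2.0000. This is Case 2 of the Master Theorem (c = log_b(a), equal work at all levels), giving O(n^2 log n).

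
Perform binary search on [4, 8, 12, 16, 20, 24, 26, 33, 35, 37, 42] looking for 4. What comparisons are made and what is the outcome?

Binary search for 4 in [4, 8, 12, 16, 20, 24, 26, 33, 35, 37, 42]:

lo=0, hi=10, mid=5, arr[mid]=24 -> 24 > 4, search left half
lo=0, hi=4, mid=2, arr[mid]=12 -> 12 > 4, search left half
lo=0, hi=1, mid=0, arr[mid]=4 -> Found target at index 0!

Binary search finds 4 at index 0 after 3 comparisons. The search repeatedly halves the search space by comparing with the middle element.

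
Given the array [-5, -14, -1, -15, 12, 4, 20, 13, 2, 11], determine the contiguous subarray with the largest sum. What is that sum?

Using Kadane's algorithm on [-5, -14, -1, -15, 12, 4, 20, 13, 2, 11]:

Scanning through the array:
Position 1 (value -14): max_ending_here = -14, max_so_far = -5
Position 2 (value -1): max_ending_here = -1, max_so_far = -1
Position 3 (value -15): max_ending_here = -15, max_so_far = -1
Position 4 (value 12): max_ending_here = 12, max_so_far = 12
Position 5 (value 4): max_ending_here = 16, max_so_far = 16
Position 6 (value 20): max_ending_here = 36, max_so_far = 36
Position 7 (value 13): max_ending_here = 49, max_so_far = 49
Position 8 (value 2): max_ending_here = 51, max_so_far = 51
Position 9 (value 11): max_ending_here = 62, max_so_far = 62

Maximum subarray: [12, 4, 20, 13, 2, 11]
Maximum sum: 62

The maximum subarray is [12, 4, 20, 13, 2, 11] with sum 62. This subarray runs from index 4 to index 9.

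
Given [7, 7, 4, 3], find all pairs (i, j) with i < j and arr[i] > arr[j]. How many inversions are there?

Finding inversions in [7, 7, 4, 3]:

(0, 2): arr[0]=7 > arr[2]=4
(0, 3): arr[0]=7 > arr[3]=3
(1, 2): arr[1]=7 > arr[2]=4
(1, 3): arr[1]=7 > arr[3]=3
(2, 3): arr[2]=4 > arr[3]=3

Total inversions: 5

The array has 5 inversion(s): (0,2), (0,3), (1,2), (1,3), (2,3). Each pair (i,j) satisfies i < j and arr[i] > arr[j].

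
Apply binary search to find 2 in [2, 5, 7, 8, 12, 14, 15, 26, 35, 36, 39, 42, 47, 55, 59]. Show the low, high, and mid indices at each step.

Binary search for 2 in [2, 5, 7, 8, 12, 14, 15, 26, 35, 36, 39, 42, 47, 55, 59]:

lo=0, hi=14, mid=7, arr[mid]=26 -> 26 > 2, search left half
lo=0, hi=6, mid=3, arr[mid]=8 -> 8 > 2, search left half
lo=0, hi=2, mid=1, arr[mid]=5 -> 5 > 2, search left half
lo=0, hi=0, mid=0, arr[mid]=2 -> Found target at index 0!

Binary search finds 2 at index 0 after 4 comparisons. The search repeatedly halves the search space by comparing with the middle element.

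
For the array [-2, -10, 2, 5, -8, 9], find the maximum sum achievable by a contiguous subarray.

Using Kadane's algorithm on [-2, -10, 2, 5, -8, 9]:

Scanning through the array:
Position 1 (value -10): max_ending_here = -10, max_so_far = -2
Position 2 (value 2): max_ending_here = 2, max_so_far = 2
Position 3 (value 5): max_ending_here = 7, max_so_far = 7
Position 4 (value -8): max_ending_here = -1, max_so_far = 7
Position 5 (value 9): max_ending_here = 9, max_so_far = 9

Maximum subarray: [9]
Maximum sum: 9

The maximum subarray is [9] with sum 9. This subarray runs from index 5 to index 5.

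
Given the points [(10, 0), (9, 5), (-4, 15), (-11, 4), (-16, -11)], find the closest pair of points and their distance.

Computing all pairwise distances among 5 points:

d((10, 0), (9, 5)) = 5.099 <-- minimum
d((10, 0), (-4, 15)) = 20.5183
d((10, 0), (-11, 4)) = 21.3776
d((10, 0), (-16, -11)) = 28.2312
d((9, 5), (-4, 15)) = 16.4012
d((9, 5), (-11, 4)) = 20.025
d((9, 5), (-16, -11)) = 29.6816
d((-4, 15), (-11, 4)) = 13.0384
d((-4, 15), (-16, -11)) = 28.6356
d((-11, 4), (-16, -11)) = 15.8114

Closest pair: (10, 0) and (9, 5) with distance 5.099

The closest pair is (10, 0) and (9, 5) with Euclidean distance 5.099. For 5 points, brute-force pairwise comparison is shown above. For large n, the divide-and-conquer algorithm (sort by x, recurse on halves, check the dividing strip) achieves O(n log n).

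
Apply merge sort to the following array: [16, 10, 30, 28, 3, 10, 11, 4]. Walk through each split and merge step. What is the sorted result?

Merge sort trace:

Split: [16, 10, 30, 28, 3, 10, 11, 4] -> [16, 10, 30, 28] and [3, 10, 11, 4]
  Split: [16, 10, 30, 28] -> [16, 10] and [30, 28]
    Split: [16, 10] -> [16] and [10]
    Merge: [16] + [10] -> [10, 16]
    Split: [30, 28] -> [30] and [28]
    Merge: [30] + [28] -> [28, 30]
  Merge: [10, 16] + [28, 30] -> [10, 16, 28, 30]
  Split: [3, 10, 11, 4] -> [3, 10] and [11, 4]
    Split: [3, 10] -> [3] and [10]
    Merge: [3] + [10] -> [3, 10]
    Split: [11, 4] -> [11] and [4]
    Merge: [11] + [4] -> [4, 11]
  Merge: [3, 10] + [4, 11] -> [3, 4, 10, 11]
Merge: [10, 16, 28, 30] + [3, 4, 10, 11] -> [3, 4, 10, 10, 11, 16, 28, 30]

Final sorted array: [3, 4, 10, 10, 11, 16, 28, 30]

The merge sort proceeds by recursively splitting the array and merging sorted halves.
After all merges, the sorted array is [3, 4, 10, 10, 11, 16, 28, 30].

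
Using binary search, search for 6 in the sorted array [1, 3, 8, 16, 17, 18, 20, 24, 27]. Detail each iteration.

Binary search for 6 in [1, 3, 8, 16, 17, 18, 20, 24, 27]:

lo=0, hi=8, mid=4, arr[mid]=17 -> 17 > 6, search left half
lo=0, hi=3, mid=1, arr[mid]=3 -> 3 < 6, search right half
lo=2, hi=3, mid=2, arr[mid]=8 -> 8 > 6, search left half
lo=2 > hi=1, target 6 not found

Binary search determines that 6 is not in the array after 3 comparisons. The search space was exhausted without finding the target.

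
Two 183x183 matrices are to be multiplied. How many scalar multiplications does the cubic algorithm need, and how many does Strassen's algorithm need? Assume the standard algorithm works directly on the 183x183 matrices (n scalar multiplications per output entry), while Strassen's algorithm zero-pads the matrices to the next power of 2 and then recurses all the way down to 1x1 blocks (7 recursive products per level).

Matrix multiplication for 183x183 matrices:

Strassen's algorithm requires power-of-2 dimensions. Pad 183x183 to 256x256 (next power of 2).

Standard algorithm: 183^3 = 6128487 multiplications
Strassen's algorithm: 7^(log2(256)) = 7^8 = 5764801 multiplications
Savings: 6128487 - 5764801 = 363686 multiplications

Standard: 6128487 multiplications (183^3). Strassen: 5764801 multiplications (7^8, after padding to 256x256). Strassen reduces 8 recursive multiplications to 7 at each level.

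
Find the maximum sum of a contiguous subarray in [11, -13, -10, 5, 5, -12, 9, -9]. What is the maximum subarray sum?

Using Kadane's algorithm on [11, -13, -10, 5, 5, -12, 9, -9]:

Scanning through the array:
Position 1 (value -13): max_ending_here = -2, max_so_far = 11
Position 2 (value -10): max_ending_here = -10, max_so_far = 11
Position 3 (value 5): max_ending_here = 5, max_so_far = 11
Position 4 (value 5): max_ending_here = 10, max_so_far = 11
Position 5 (value -12): max_ending_here = -2, max_so_far = 11
Position 6 (value 9): max_ending_here = 9, max_so_far = 11
Position 7 (value -9): max_ending_here = 0, max_so_far = 11

Maximum subarray: [11]
Maximum sum: 11

The maximum subarray is [11] with sum 11. This subarray runs from index 0 to index 0.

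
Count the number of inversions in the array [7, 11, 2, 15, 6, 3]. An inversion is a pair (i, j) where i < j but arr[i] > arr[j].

Finding inversions in [7, 11, 2, 15, 6, 3]:

(0, 2): arr[0]=7 > arr[2]=2
(0, 4): arr[0]=7 > arr[4]=6
(0, 5): arr[0]=7 > arr[5]=3
(1, 2): arr[1]=11 > arr[2]=2
(1, 4): arr[1]=11 > arr[4]=6
(1, 5): arr[1]=11 > arr[5]=3
(3, 4): arr[3]=15 > arr[4]=6
(3, 5): arr[3]=15 > arr[5]=3
(4, 5): arr[4]=6 > arr[5]=3

Total inversions: 9

The array has 9 inversion(s): (0,2), (0,4), (0,5), (1,2), (1,4), (1,5), (3,4), (3,5), (4,5). Each pair (i,j) satisfies i < j and arr[i] > arr[j].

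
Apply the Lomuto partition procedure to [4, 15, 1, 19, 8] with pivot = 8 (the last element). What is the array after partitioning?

Lomuto partition with pivot = 8:

Initial array: [4, 15, 1, 19, 8]

arr[0]=4 <= 8: swap with position 0, array becomes [4, 15, 1, 19, 8]
arr[1]=15 > 8: no swap
arr[2]=1 <= 8: swap with position 1, array becomes [4, 1, 15, 19, 8]
arr[3]=19 > 8: no swap

Place pivot at position 2: [4, 1, 8, 19, 15]
Pivot position: 2

After partitioning with pivot 8, the array becomes [4, 1, 8, 19, 15]. The pivot is placed at index 2. All elements to the left of the pivot are <= 8, and all elements to the right are > 8.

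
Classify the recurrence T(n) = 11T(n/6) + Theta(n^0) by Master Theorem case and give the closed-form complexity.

Master Theorem for T(n) = 11T(n/6) + O(n^0):

a = 11, b = 6, c = 0
log_b(a) = log_6(11) = 1.3383

Case 1: c = 0 < log_6(11) = 1.3383
T(n) = O(n^(log_6 11))

For T(n) = 11T(n/6) + O(n^0): log_6(11) = 1.3383. This is Case 1 of the Master Theorem (c < log_b(a), work dominated by leaves), giving O(n^(log_6 11)).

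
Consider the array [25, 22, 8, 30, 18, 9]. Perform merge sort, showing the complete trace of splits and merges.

Merge sort trace:

Split: [25, 22, 8, 30, 18, 9] -> [25, 22, 8] and [30, 18, 9]
  Split: [25, 22, 8] -> [25] and [22, 8]
    Split: [22, 8] -> [22] and [8]
    Merge: [22] + [8] -> [8, 22]
  Merge: [25] + [8, 22] -> [8, 22, 25]
  Split: [30, 18, 9] -> [30] and [18, 9]
    Split: [18, 9] -> [18] and [9]
    Merge: [18] + [9] -> [9, 18]
  Merge: [30] + [9, 18] -> [9, 18, 30]
Merge: [8, 22, 25] + [9, 18, 30] -> [8, 9, 18, 22, 25, 30]

Final sorted array: [8, 9, 18, 22, 25, 30]

The merge sort proceeds by recursively splitting the array and merging sorted halves.
After all merges, the sorted array is [8, 9, 18, 22, 25, 30].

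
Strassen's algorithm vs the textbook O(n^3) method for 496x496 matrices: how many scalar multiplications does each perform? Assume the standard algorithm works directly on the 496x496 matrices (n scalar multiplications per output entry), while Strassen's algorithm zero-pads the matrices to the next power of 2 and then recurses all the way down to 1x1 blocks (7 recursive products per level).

Matrix multiplication for 496x496 matrices:

Strassen's algorithm requires power-of-2 dimensions. Pad 496x496 to 512x512 (next power of 2).

Standard algorithm: 496^3 = 122023936 multiplications
Strassen's algorithm: 7^(log2(512)) = 7^9 = 40353607 multiplications
Savings: 122023936 - 40353607 = 81670329 multiplications

Standard: 122023936 multiplications (496^3). Strassen: 40353607 multiplications (7^9, after padding to 512x512). Strassen reduces 8 recursive multiplications to 7 at each level.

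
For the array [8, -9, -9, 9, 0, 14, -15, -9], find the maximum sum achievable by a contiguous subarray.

Using Kadane's algorithm on [8, -9, -9, 9, 0, 14, -15, -9]:

Scanning through the array:
Position 1 (value -9): max_ending_here = -1, max_so_far = 8
Position 2 (value -9): max_ending_here = -9, max_so_far = 8
Position 3 (value 9): max_ending_here = 9, max_so_far = 9
Position 4 (value 0): max_ending_here = 9, max_so_far = 9
Position 5 (value 14): max_ending_here = 23, max_so_far = 23
Position 6 (value -15): max_ending_here = 8, max_so_far = 23
Position 7 (value -9): max_ending_here = -1, max_so_far = 23

Maximum subarray: [9, 0, 14]
Maximum sum: 23

The maximum subarray is [9, 0, 14] with sum 23. This subarray runs from index 3 to index 5.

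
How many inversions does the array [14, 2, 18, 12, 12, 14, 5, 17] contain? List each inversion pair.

Finding inversions in [14, 2, 18, 12, 12, 14, 5, 17]:

(0, 1): arr[0]=14 > arr[1]=2
(0, 3): arr[0]=14 > arr[3]=12
(0, 4): arr[0]=14 > arr[4]=12
(0, 6): arr[0]=14 > arr[6]=5
(2, 3): arr[2]=18 > arr[3]=12
(2, 4): arr[2]=18 > arr[4]=12
(2, 5): arr[2]=18 > arr[5]=14
(2, 6): arr[2]=18 > arr[6]=5
(2, 7): arr[2]=18 > arr[7]=17
(3, 6): arr[3]=12 > arr[6]=5
(4, 6): arr[4]=12 > arr[6]=5
(5, 6): arr[5]=14 > arr[6]=5

Total inversions: 12

The array has 12 inversion(s): (0,1), (0,3), (0,4), (0,6), (2,3), (2,4), (2,5), (2,6), (2,7), (3,6), (4,6), (5,6). Each pair (i,j) satisfies i < j and arr[i] > arr[j].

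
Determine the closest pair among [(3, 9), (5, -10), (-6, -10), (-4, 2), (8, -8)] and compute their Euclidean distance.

Computing all pairwise distances among 5 points:

d((3, 9), (5, -10)) = 19.105
d((3, 9), (-6, -10)) = 21.0238
d((3, 9), (-4, 2)) = 9.8995
d((3, 9), (8, -8)) = 17.72
d((5, -10), (-6, -10)) = 11.0
d((5, -10), (-4, 2)) = 15.0
d((5, -10), (8, -8)) = 3.6056 <-- minimum
d((-6, -10), (-4, 2)) = 12.1655
d((-6, -10), (8, -8)) = 14.1421
d((-4, 2), (8, -8)) = 15.6205

Closest pair: (5, -10) and (8, -8) with distance 3.6056

The closest pair is (5, -10) and (8, -8) with Euclidean distance 3.6056. For 5 points, brute-force pairwise comparison is shown above. For large n, the divide-and-conquer algorithm (sort by x, recurse on halves, check the dividing strip) achieves O(n log n).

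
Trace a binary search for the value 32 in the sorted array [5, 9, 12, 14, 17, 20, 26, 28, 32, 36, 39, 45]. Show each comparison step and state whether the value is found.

Binary search for 32 in [5, 9, 12, 14, 17, 20, 26, 28, 32, 36, 39, 45]:

lo=0, hi=11, mid=5, arr[mid]=20 -> 20 < 32, search right half
lo=6, hi=11, mid=8, arr[mid]=32 -> Found target at index 8!

Binary search finds 32 at index 8 after 2 comparisons. The search repeatedly halves the search space by comparing with the middle element.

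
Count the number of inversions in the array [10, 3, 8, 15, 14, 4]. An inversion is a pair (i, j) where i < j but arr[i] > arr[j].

Finding inversions in [10, 3, 8, 15, 14, 4]:

(0, 1): arr[0]=10 > arr[1]=3
(0, 2): arr[0]=10 > arr[2]=8
(0, 5): arr[0]=10 > arr[5]=4
(2, 5): arr[2]=8 > arr[5]=4
(3, 4): arr[3]=15 > arr[4]=14
(3, 5): arr[3]=15 > arr[5]=4
(4, 5): arr[4]=14 > arr[5]=4

Total inversions: 7

The array has 7 inversion(s): (0,1), (0,2), (0,5), (2,5), (3,4), (3,5), (4,5). Each pair (i,j) satisfies i < j and arr[i] > arr[j].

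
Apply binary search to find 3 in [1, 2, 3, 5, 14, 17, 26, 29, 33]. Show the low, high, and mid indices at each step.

Binary search for 3 in [1, 2, 3, 5, 14, 17, 26, 29, 33]:

lo=0, hi=8, mid=4, arr[mid]=14 -> 14 > 3, search left half
lo=0, hi=3, mid=1, arr[mid]=2 -> 2 < 3, search right half
lo=2, hi=3, mid=2, arr[mid]=3 -> Found target at index 2!

Binary search finds 3 at index 2 after 3 comparisons. The search repeatedly halves the search space by comparing with the middle element.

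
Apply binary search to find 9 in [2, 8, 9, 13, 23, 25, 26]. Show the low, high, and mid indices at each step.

Binary search for 9 in [2, 8, 9, 13, 23, 25, 26]:

lo=0, hi=6, mid=3, arr[mid]=13 -> 13 > 9, search left half
lo=0, hi=2, mid=1, arr[mid]=8 -> 8 < 9, search right half
lo=2, hi=2, mid=2, arr[mid]=9 -> Found target at index 2!

Binary search finds 9 at index 2 after 3 comparisons. The search repeatedly halves the search space by comparing with the middle element.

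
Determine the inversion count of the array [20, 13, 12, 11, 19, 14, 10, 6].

Finding inversions in [20, 13, 12, 11, 19, 14, 10, 6]:

(0, 1): arr[0]=20 > arr[1]=13
(0, 2): arr[0]=20 > arr[2]=12
(0, 3): arr[0]=20 > arr[3]=11
(0, 4): arr[0]=20 > arr[4]=19
(0, 5): arr[0]=20 > arr[5]=14
(0, 6): arr[0]=20 > arr[6]=10
(0, 7): arr[0]=20 > arr[7]=6
(1, 2): arr[1]=13 > arr[2]=12
(1, 3): arr[1]=13 > arr[3]=11
(1, 6): arr[1]=13 > arr[6]=10
(1, 7): arr[1]=13 > arr[7]=6
(2, 3): arr[2]=12 > arr[3]=11
(2, 6): arr[2]=12 > arr[6]=10
(2, 7): arr[2]=12 > arr[7]=6
(3, 6): arr[3]=11 > arr[6]=10
(3, 7): arr[3]=11 > arr[7]=6
(4, 5): arr[4]=19 > arr[5]=14
(4, 6): arr[4]=19 > arr[6]=10
(4, 7): arr[4]=19 > arr[7]=6
(5, 6): arr[5]=14 > arr[6]=10
(5, 7): arr[5]=14 > arr[7]=6
(6, 7): arr[6]=10 > arr[7]=6

Total inversions: 22

The array has 22 inversion(s): (0,1), (0,2), (0,3), (0,4), (0,5), (0,6), (0,7), (1,2), (1,3), (1,6), (1,7), (2,3), (2,6), (2,7), (3,6), (3,7), (4,5), (4,6), (4,7), (5,6), (5,7), (6,7). Each pair (i,j) satisfies i < j and arr[i] > arr[j].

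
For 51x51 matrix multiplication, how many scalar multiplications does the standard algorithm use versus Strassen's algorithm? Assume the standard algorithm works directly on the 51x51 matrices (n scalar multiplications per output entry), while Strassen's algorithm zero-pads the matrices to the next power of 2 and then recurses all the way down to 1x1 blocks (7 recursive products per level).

Matrix multiplication for 51x51 matrices:

Strassen's algorithm requires power-of-2 dimensions. Pad 51x51 to 64x64 (next power of 2).

Standard algorithm: 51^3 = 132651 multiplications
Strassen's algorithm: 7^(log2(64)) = 7^6 = 117649 multiplications
Savings: 132651 - 117649 = 15002 multiplications

Standard: 132651 multiplications (51^3). Strassen: 117649 multiplications (7^6, after padding to 64x64). Strassen reduces 8 recursive multiplications to 7 at each level.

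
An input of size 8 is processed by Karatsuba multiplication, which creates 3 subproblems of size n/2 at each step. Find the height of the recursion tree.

For divide and conquer with division factor 2:

Problem sizes at each level:
Level 0: 8
Level 1: 4
Level 2: 2
Level 3: 1

The root is level 0 and the size-1 base case is level 3 (the tree spans levels 0 through 3, i.e. 4 levels counting the root), so the depth is the number of divisions: log_2(8) = 3

The recursion tree depth is log_2(8) = 3. At each level, the problem size is divided by 2, so it takes 3 divisions to reduce to a base case of size 1. The algorithm makes 3 recursive calls at each level.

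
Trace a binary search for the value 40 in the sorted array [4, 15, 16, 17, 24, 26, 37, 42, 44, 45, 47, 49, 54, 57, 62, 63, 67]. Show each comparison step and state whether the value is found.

Binary search for 40 in [4, 15, 16, 17, 24, 26, 37, 42, 44, 45, 47, 49, 54, 57, 62, 63, 67]:

lo=0, hi=16, mid=8, arr[mid]=44 -> 44 > 40, search left half
lo=0, hi=7, mid=3, arr[mid]=17 -> 17 < 40, search right half
lo=4, hi=7, mid=5, arr[mid]=26 -> 26 < 40, search right half
lo=6, hi=7, mid=6, arr[mid]=37 -> 37 < 40, search right half
lo=7, hi=7, mid=7, arr[mid]=42 -> 42 > 40, search left half
lo=7 > hi=6, target 40 not found

Binary search determines that 40 is not in the array after 5 comparisons. The search space was exhausted without finding the target.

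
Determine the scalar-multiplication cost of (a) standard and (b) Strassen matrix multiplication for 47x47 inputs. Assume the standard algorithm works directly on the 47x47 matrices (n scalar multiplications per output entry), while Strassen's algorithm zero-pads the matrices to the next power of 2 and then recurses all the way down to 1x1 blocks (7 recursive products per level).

Matrix multiplication for 47x47 matrices:

Strassen's algorithm requires power-of-2 dimensions. Pad 47x47 to 64x64 (next power of 2).

Standard algorithm: 47^3 = 103823 multiplications
Strassen's algorithm: 7^(log2(64)) = 7^6 = 117649 multiplications
Difference: 103823 - 117649 = -13826 (Strassen uses MORE here due to padding overhead — for small or just-over-power-of-2 n, padding can outweigh the per-level savings)

Standard: 103823 multiplications (47^3). Strassen: 117649 multiplications (7^6, after padding to 64x64). Strassen reduces 8 recursive multiplications to 7 at each level.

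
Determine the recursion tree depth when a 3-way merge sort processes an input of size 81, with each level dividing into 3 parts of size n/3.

For divide and conquer with division factor 3:

Problem sizes at each level:
Level 0: 81
Level 1: 27
Level 2: 9
Level 3: 3
Level 4: 1

The root is level 0 and the size-1 base case is level 4 (the tree spans levels 0 through 4, i.e. 5 levels counting the root), so the depth is the number of divisions: log_3(81) = 4

The recursion tree depth is log_3(81) = 4. At each level, the problem size is divided by 3, so it takes 4 divisions to reduce to a base case of size 1. The algorithm makes 3 recursive calls at each level.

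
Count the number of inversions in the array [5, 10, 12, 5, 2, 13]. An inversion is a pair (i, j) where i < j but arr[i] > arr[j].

Finding inversions in [5, 10, 12, 5, 2, 13]:

(0, 4): arr[0]=5 > arr[4]=2
(1, 3): arr[1]=10 > arr[3]=5
(1, 4): arr[1]=10 > arr[4]=2
(2, 3): arr[2]=12 > arr[3]=5
(2, 4): arr[2]=12 > arr[4]=2
(3, 4): arr[3]=5 > arr[4]=2

Total inversions: 6

The array has 6 inversion(s): (0,4), (1,3), (1,4), (2,3), (2,4), (3,4). Each pair (i,j) satisfies i < j and arr[i] > arr[j].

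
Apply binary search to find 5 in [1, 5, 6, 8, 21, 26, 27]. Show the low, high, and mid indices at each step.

Binary search for 5 in [1, 5, 6, 8, 21, 26, 27]:

lo=0, hi=6, mid=3, arr[mid]=8 -> 8 > 5, search left half
lo=0, hi=2, mid=1, arr[mid]=5 -> Found target at index 1!

Binary search finds 5 at index 1 after 2 comparisons. The search repeatedly halves the search space by comparing with the middle element.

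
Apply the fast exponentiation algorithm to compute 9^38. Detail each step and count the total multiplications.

Computing 9^38 by squaring (build up from 9^1; each line after the first costs one multiplication):

9^1 = 9
9^2 = (9^1)^2 = 9^2 = 81
9^4 = (9^2)^2 = 81^2 = 6561
9^8 = (9^4)^2 = 6561^2 = 43046721
9^9 = 9 * 9^8 = 9 * 43046721 = 387420489
9^18 = (9^9)^2 = 387420489^2 = 150094635296999121
9^19 = 9 * 9^18 = 9 * 150094635296999121 = 1350851717672992089
9^38 = (9^19)^2 = 1350851717672992089^2 = 1824800363140073127359051977856583921

Result: 1824800363140073127359051977856583921
Multiplications needed: 7 (7 lines after 9^1)

9^38 = 1824800363140073127359051977856583921. Using exponentiation by squaring, this requires 7 multiplications. The key idea: if the exponent is even, square the half-power; if odd, multiply by the base once.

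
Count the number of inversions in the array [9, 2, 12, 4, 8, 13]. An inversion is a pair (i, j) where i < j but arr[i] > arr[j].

Finding inversions in [9, 2, 12, 4, 8, 13]:

(0, 1): arr[0]=9 > arr[1]=2
(0, 3): arr[0]=9 > arr[3]=4
(0, 4): arr[0]=9 > arr[4]=8
(2, 3): arr[2]=12 > arr[3]=4
(2, 4): arr[2]=12 > arr[4]=8

Total inversions: 5

The array has 5 inversion(s): (0,1), (0,3), (0,4), (2,3), (2,4). Each pair (i,j) satisfies i < j and arr[i] > arr[j].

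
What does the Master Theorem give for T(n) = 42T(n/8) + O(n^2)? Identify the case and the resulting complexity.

Master Theorem for T(n) = 42T(n/8) + O(n^2):

a = 42, b = 8, c = 2
log_b(a) = log_8(42) = 1.7974

Case 3: c = 2 > log_8(42) = 1.7974
T(n) = O(n^2) = O(n^2)

For T(n) = 42T(n/8) + O(n^2): log_8(42) = 1.7974. This is Case 3 of the Master Theorem (c > log_b(a), work dominated by root), giving O(n^2).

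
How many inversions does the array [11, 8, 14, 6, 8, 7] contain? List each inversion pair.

Finding inversions in [11, 8, 14, 6, 8, 7]:

(0, 1): arr[0]=11 > arr[1]=8
(0, 3): arr[0]=11 > arr[3]=6
(0, 4): arr[0]=11 > arr[4]=8
(0, 5): arr[0]=11 > arr[5]=7
(1, 3): arr[1]=8 > arr[3]=6
(1, 5): arr[1]=8 > arr[5]=7
(2, 3): arr[2]=14 > arr[3]=6
(2, 4): arr[2]=14 > arr[4]=8
(2, 5): arr[2]=14 > arr[5]=7
(4, 5): arr[4]=8 > arr[5]=7

Total inversions: 10

The array has 10 inversion(s): (0,1), (0,3), (0,4), (0,5), (1,3), (1,5), (2,3), (2,4), (2,5), (4,5). Each pair (i,j) satisfies i < j and arr[i] > arr[j].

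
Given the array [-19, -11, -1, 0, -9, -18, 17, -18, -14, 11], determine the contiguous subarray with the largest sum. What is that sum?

Using Kadane's algorithm on [-19, -11, -1, 0, -9, -18, 17, -18, -14, 11]:

Scanning through the array:
Position 1 (value -11): max_ending_here = -11, max_so_far = -11
Position 2 (value -1): max_ending_here = -1, max_so_far = -1
Position 3 (value 0): max_ending_here = 0, max_so_far = 0
Position 4 (value -9): max_ending_here = -9, max_so_far = 0
Position 5 (value -18): max_ending_here = -18, max_so_far = 0
Position 6 (value 17): max_ending_here = 17, max_so_far = 17
Position 7 (value -18): max_ending_here = -1, max_so_far = 17
Position 8 (value -14): max_ending_here = -14, max_so_far = 17
Position 9 (value 11): max_ending_here = 11, max_so_far = 17

Maximum subarray: [17]
Maximum sum: 17

The maximum subarray is [17] with sum 17. This subarray runs from index 6 to index 6.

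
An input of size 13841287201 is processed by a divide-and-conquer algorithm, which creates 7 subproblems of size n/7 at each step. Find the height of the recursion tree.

For divide and conquer with division factor 7:

Problem sizes at each level:
Level 0: 13841287201
Level 1: 1977326743
Level 2: 282475249
Level 3: 40353607
Level 4: 5764801
Level 5: 823543
Level 6: 117649
Level 7: 16807
Level 8: 2401
Level 9: 343
Level 10: 49
Level 11: 7
Level 12: 1

The root is level 0 and the size-1 base case is level 12 (the tree spans levels 0 through 12, i.e. 13 levels counting the root), so the depth is the number of divisions: log_7(13841287201) = 12

The recursion tree depth is log_7(13841287201) = 12. At each level, the problem size is divided by 7, so it takes 12 divisions to reduce to a base case of size 1. The algorithm makes 7 recursive calls at each level.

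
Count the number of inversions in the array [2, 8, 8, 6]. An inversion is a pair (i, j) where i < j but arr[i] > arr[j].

Finding inversions in [2, 8, 8, 6]:

(1, 3): arr[1]=8 > arr[3]=6
(2, 3): arr[2]=8 > arr[3]=6

Total inversions: 2

The array has 2 inversion(s): (1,3), (2,3). Each pair (i,j) satisfies i < j and arr[i] > arr[j].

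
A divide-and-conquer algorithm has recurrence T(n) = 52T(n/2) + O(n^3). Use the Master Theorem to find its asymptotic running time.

Master Theorem for T(n) = 52T(n/2) + O(n^3):

a = 52, b = 2, c = 3
log_b(a) = log_2(52) = 5.7004

Case 1: c = 3 < log_2(52) = 5.7004
T(n) = O(n^(log_2 52))

For T(n) = 52T(n/2) + O(n^3): log_2(52) = 5.7004. This is Case 1 of the Master Theorem (c < log_b(a), work dominated by leaves), giving O(n^(log_2 52)).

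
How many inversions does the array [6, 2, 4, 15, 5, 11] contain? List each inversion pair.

Finding inversions in [6, 2, 4, 15, 5, 11]:

(0, 1): arr[0]=6 > arr[1]=2
(0, 2): arr[0]=6 > arr[2]=4
(0, 4): arr[0]=6 > arr[4]=5
(3, 4): arr[3]=15 > arr[4]=5
(3, 5): arr[3]=15 > arr[5]=11

Total inversions: 5

The array has 5 inversion(s): (0,1), (0,2), (0,4), (3,4), (3,5). Each pair (i,j) satisfies i < j and arr[i] > arr[j].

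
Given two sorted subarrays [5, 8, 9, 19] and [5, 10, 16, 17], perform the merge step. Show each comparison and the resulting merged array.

Merging process:

Compare 5 vs 5: take 5 from left. Merged: [5]
Compare 8 vs 5: take 5 from right. Merged: [5, 5]
Compare 8 vs 10: take 8 from left. Merged: [5, 5, 8]
Compare 9 vs 10: take 9 from left. Merged: [5, 5, 8, 9]
Compare 19 vs 10: take 10 from right. Merged: [5, 5, 8, 9, 10]
Compare 19 vs 16: take 16 from right. Merged: [5, 5, 8, 9, 10, 16]
Compare 19 vs 17: take 17 from right. Merged: [5, 5, 8, 9, 10, 16, 17]
Append remaining from left: [19]. Merged: [5, 5, 8, 9, 10, 16, 17, 19]

Final merged array: [5, 5, 8, 9, 10, 16, 17, 19]
Total comparisons: 7

The merged array is [5, 5, 8, 9, 10, 16, 17, 19], requiring 7 comparisons. The merge step runs in O(n) time where n is the total number of elements.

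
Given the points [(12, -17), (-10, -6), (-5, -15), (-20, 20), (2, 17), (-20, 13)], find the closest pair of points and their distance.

Computing all pairwise distances among 6 points:

d((12, -17), (-10, -6)) = 24.5967
d((12, -17), (-5, -15)) = 17.1172
d((12, -17), (-20, 20)) = 48.9183
d((12, -17), (2, 17)) = 35.4401
d((12, -17), (-20, 13)) = 43.8634
d((-10, -6), (-5, -15)) = 10.2956
d((-10, -6), (-20, 20)) = 27.8568
d((-10, -6), (2, 17)) = 25.9422
d((-10, -6), (-20, 13)) = 21.4709
d((-5, -15), (-20, 20)) = 38.0789
d((-5, -15), (2, 17)) = 32.7567
d((-5, -15), (-20, 13)) = 31.7648
d((-20, 20), (2, 17)) = 22.2036
d((-20, 20), (-20, 13)) = 7.0 <-- minimum
d((2, 17), (-20, 13)) = 22.3607

Closest pair: (-20, 20) and (-20, 13) with distance 7.0

The closest pair is (-20, 20) and (-20, 13) with Euclidean distance 7.0. For 6 points, brute-force pairwise comparison is shown above. For large n, the divide-and-conquer algorithm (sort by x, recurse on halves, check the dividing strip) achieves O(n log n).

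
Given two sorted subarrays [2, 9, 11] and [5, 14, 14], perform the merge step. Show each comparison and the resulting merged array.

Merging process:

Compare 2 vs 5: take 2 from left. Merged: [2]
Compare 9 vs 5: take 5 from right. Merged: [2, 5]
Compare 9 vs 14: take 9 from left. Merged: [2, 5, 9]
Compare 11 vs 14: take 11 from left. Merged: [2, 5, 9, 11]
Append remaining from right: [14, 14]. Merged: [2, 5, 9, 11, 14, 14]

Final merged array: [2, 5, 9, 11, 14, 14]
Total comparisons: 4

The merged array is [2, 5, 9, 11, 14, 14], requiring 4 comparisons. The merge step runs in O(n) time where n is the total number of elements.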